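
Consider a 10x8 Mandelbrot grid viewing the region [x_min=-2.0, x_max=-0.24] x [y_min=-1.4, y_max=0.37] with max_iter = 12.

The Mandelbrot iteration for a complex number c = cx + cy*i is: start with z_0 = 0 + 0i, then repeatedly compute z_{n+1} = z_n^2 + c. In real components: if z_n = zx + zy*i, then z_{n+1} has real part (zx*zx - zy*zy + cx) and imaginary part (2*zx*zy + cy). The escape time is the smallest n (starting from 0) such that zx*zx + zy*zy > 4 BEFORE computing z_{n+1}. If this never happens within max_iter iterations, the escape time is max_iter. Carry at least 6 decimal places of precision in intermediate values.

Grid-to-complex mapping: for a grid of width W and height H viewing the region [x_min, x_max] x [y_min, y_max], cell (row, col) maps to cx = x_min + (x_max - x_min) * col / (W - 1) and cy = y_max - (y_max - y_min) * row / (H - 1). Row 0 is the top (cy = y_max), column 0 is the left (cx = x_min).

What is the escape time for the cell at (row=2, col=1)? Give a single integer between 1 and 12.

Answer: 4

Derivation:
z_0 = 0 + 0i, c = -1.8044 + -0.1357i
Iter 1: z = -1.8044 + -0.1357i, |z|^2 = 3.2744
Iter 2: z = 1.4332 + 0.3541i, |z|^2 = 2.1793
Iter 3: z = 0.1241 + 0.8791i, |z|^2 = 0.7883
Iter 4: z = -2.5619 + 0.0825i, |z|^2 = 6.5703
Escaped at iteration 4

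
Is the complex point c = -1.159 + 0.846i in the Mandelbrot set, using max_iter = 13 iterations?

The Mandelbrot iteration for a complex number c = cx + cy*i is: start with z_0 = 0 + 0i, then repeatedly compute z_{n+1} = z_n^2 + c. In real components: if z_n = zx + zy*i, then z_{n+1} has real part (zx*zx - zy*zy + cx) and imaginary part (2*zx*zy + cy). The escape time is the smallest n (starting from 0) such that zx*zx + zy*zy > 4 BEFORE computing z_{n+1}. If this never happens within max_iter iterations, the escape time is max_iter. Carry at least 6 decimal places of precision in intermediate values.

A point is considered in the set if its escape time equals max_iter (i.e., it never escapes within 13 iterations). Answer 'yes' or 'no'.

z_0 = 0 + 0i, c = -1.1590 + 0.8460i
Iter 1: z = -1.1590 + 0.8460i, |z|^2 = 2.0590
Iter 2: z = -0.5314 + -1.1150i, |z|^2 = 1.5257
Iter 3: z = -2.1199 + 2.0311i, |z|^2 = 8.6193
Escaped at iteration 3

Answer: no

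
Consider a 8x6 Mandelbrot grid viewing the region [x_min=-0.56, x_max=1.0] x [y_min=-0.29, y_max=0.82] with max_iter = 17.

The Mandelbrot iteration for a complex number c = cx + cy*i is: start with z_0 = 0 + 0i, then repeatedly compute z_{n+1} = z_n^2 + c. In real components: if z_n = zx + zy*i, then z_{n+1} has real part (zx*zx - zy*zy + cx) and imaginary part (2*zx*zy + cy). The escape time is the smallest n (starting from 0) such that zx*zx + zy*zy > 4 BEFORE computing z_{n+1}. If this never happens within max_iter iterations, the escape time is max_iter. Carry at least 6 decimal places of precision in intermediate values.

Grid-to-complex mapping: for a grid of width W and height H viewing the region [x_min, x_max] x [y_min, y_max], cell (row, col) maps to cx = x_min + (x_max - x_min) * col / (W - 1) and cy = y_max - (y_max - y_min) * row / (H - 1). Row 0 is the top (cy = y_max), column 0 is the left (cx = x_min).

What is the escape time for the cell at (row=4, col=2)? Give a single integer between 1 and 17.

z_0 = 0 + 0i, c = -0.1143 + -0.0680i
Iter 1: z = -0.1143 + -0.0680i, |z|^2 = 0.0177
Iter 2: z = -0.1058 + -0.0525i, |z|^2 = 0.0140
Iter 3: z = -0.1058 + -0.0569i, |z|^2 = 0.0144
Iter 4: z = -0.1063 + -0.0560i, |z|^2 = 0.0144
Iter 5: z = -0.1061 + -0.0561i, |z|^2 = 0.0144
Iter 6: z = -0.1062 + -0.0561i, |z|^2 = 0.0144
Iter 7: z = -0.1062 + -0.0561i, |z|^2 = 0.0144
Iter 8: z = -0.1062 + -0.0561i, |z|^2 = 0.0144
Iter 9: z = -0.1062 + -0.0561i, |z|^2 = 0.0144
Iter 10: z = -0.1062 + -0.0561i, |z|^2 = 0.0144
Iter 11: z = -0.1062 + -0.0561i, |z|^2 = 0.0144
Iter 12: z = -0.1062 + -0.0561i, |z|^2 = 0.0144
Iter 13: z = -0.1062 + -0.0561i, |z|^2 = 0.0144
Iter 14: z = -0.1062 + -0.0561i, |z|^2 = 0.0144
Iter 15: z = -0.1062 + -0.0561i, |z|^2 = 0.0144
Iter 16: z = -0.1062 + -0.0561i, |z|^2 = 0.0144

Answer: 17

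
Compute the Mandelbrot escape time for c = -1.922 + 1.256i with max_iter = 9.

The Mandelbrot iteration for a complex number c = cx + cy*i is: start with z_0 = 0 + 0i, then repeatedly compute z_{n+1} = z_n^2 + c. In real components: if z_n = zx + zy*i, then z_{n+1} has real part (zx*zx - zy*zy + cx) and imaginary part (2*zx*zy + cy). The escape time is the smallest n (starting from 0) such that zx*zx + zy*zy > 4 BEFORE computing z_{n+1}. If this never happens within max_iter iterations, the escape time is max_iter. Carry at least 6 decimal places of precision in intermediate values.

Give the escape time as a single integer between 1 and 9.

z_0 = 0 + 0i, c = -1.9220 + 1.2560i
Iter 1: z = -1.9220 + 1.2560i, |z|^2 = 5.2716
Escaped at iteration 1

Answer: 1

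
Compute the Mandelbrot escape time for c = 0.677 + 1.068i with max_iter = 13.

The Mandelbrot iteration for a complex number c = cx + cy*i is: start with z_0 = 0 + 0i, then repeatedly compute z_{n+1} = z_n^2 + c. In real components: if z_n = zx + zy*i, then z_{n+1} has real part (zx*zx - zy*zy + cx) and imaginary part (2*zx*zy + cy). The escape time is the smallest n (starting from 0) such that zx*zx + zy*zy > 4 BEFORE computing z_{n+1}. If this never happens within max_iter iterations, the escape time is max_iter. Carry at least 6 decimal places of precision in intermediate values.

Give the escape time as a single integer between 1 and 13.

z_0 = 0 + 0i, c = 0.6770 + 1.0680i
Iter 1: z = 0.6770 + 1.0680i, |z|^2 = 1.5990
Iter 2: z = -0.0053 + 2.5141i, |z|^2 = 6.3206
Escaped at iteration 2

Answer: 2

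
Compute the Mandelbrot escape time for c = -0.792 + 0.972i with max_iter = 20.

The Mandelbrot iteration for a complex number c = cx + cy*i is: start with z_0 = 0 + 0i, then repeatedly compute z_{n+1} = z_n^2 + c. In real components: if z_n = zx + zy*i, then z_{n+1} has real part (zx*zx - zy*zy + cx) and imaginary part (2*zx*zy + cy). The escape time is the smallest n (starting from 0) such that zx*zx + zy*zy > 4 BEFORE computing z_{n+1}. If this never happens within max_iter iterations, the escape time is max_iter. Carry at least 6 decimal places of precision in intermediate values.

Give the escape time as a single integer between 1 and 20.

Answer: 3

Derivation:
z_0 = 0 + 0i, c = -0.7920 + 0.9720i
Iter 1: z = -0.7920 + 0.9720i, |z|^2 = 1.5720
Iter 2: z = -1.1095 + -0.5676i, |z|^2 = 1.5533
Iter 3: z = 0.1168 + 2.2316i, |z|^2 = 4.9938
Escaped at iteration 3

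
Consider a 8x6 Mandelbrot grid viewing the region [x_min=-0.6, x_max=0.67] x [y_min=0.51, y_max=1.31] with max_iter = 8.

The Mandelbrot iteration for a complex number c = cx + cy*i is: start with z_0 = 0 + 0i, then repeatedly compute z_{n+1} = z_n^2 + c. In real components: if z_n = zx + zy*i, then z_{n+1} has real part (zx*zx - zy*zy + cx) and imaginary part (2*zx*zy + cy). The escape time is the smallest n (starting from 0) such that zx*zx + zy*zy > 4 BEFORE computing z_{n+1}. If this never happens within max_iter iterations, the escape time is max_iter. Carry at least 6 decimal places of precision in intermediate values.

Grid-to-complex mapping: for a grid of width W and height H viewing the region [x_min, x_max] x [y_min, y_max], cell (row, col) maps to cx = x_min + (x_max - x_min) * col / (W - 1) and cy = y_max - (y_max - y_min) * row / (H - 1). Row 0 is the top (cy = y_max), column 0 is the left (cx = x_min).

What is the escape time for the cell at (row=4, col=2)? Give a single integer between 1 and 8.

z_0 = 0 + 0i, c = -0.2371 + 0.6700i
Iter 1: z = -0.2371 + 0.6700i, |z|^2 = 0.5051
Iter 2: z = -0.6298 + 0.3522i, |z|^2 = 0.5207
Iter 3: z = 0.0354 + 0.2263i, |z|^2 = 0.0525
Iter 4: z = -0.2871 + 0.6860i, |z|^2 = 0.5531
Iter 5: z = -0.6254 + 0.2761i, |z|^2 = 0.4673
Iter 6: z = 0.0777 + 0.3247i, |z|^2 = 0.1115
Iter 7: z = -0.3365 + 0.7205i, |z|^2 = 0.6324

Answer: 8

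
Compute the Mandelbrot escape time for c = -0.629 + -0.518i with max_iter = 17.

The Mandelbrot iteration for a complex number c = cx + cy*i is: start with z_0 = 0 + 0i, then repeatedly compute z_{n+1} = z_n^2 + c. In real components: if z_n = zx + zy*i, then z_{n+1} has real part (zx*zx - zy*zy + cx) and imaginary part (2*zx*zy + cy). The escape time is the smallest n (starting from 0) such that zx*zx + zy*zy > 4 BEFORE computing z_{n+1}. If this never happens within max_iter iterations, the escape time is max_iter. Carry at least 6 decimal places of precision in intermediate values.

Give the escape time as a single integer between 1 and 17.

z_0 = 0 + 0i, c = -0.6290 + -0.5180i
Iter 1: z = -0.6290 + -0.5180i, |z|^2 = 0.6640
Iter 2: z = -0.5017 + 0.1336i, |z|^2 = 0.2695
Iter 3: z = -0.3952 + -0.6521i, |z|^2 = 0.5814
Iter 4: z = -0.8981 + -0.0026i, |z|^2 = 0.8065
Iter 5: z = 0.1775 + -0.5133i, |z|^2 = 0.2950
Iter 6: z = -0.8610 + -0.7002i, |z|^2 = 1.2316
Iter 7: z = -0.3781 + 0.6878i, |z|^2 = 0.6159
Iter 8: z = -0.9591 + -1.0380i, |z|^2 = 1.9973
Iter 9: z = -0.7867 + 1.4731i, |z|^2 = 2.7888
Iter 10: z = -2.1801 + -2.8357i, |z|^2 = 12.7939
Escaped at iteration 10

Answer: 10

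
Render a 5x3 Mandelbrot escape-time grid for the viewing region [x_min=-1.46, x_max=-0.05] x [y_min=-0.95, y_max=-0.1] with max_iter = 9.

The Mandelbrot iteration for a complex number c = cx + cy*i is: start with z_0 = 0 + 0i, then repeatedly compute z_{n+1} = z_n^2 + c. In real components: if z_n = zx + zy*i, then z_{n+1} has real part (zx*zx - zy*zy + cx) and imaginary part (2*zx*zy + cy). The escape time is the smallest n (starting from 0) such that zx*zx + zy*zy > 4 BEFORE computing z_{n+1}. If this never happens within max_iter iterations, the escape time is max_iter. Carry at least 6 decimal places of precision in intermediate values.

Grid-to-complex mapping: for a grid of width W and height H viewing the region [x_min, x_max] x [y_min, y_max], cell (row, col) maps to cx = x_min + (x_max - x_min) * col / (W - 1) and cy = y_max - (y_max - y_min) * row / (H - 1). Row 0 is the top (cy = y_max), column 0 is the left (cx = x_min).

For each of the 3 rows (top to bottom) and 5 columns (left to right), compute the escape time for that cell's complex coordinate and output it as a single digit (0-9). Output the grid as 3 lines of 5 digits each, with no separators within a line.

(row=0, col=0): c = -1.4600 + -0.1000i → escape time 8
(row=0, col=1): c = -1.1075 + -0.1000i → escape time 9
(row=0, col=2): c = -0.7550 + -0.1000i → escape time 9
(row=0, col=3): c = -0.4025 + -0.1000i → escape time 9
(row=0, col=4): c = -0.0500 + -0.1000i → escape time 9
(row=1, col=0): c = -1.4600 + -0.5250i → escape time 3
(row=1, col=1): c = -1.1075 + -0.5250i → escape time 5
(row=1, col=2): c = -0.7550 + -0.5250i → escape time 6
(row=1, col=3): c = -0.4025 + -0.5250i → escape time 9
(row=1, col=4): c = -0.0500 + -0.5250i → escape time 9
(row=2, col=0): c = -1.4600 + -0.9500i → escape time 3
(row=2, col=1): c = -1.1075 + -0.9500i → escape time 3
(row=2, col=2): c = -0.7550 + -0.9500i → escape time 3
(row=2, col=3): c = -0.4025 + -0.9500i → escape time 5
(row=2, col=4): c = -0.0500 + -0.9500i → escape time 9

Answer: 89999
35699
33359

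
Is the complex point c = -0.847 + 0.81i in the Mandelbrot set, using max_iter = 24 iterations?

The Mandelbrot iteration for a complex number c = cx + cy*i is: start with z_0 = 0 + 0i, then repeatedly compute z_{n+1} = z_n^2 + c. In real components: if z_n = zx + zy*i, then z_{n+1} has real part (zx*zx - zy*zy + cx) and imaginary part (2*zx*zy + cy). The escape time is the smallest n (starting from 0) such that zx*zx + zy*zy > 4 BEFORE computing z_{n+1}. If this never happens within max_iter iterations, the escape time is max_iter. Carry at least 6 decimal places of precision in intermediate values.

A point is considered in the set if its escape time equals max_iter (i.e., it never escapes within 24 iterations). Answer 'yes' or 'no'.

Answer: no

Derivation:
z_0 = 0 + 0i, c = -0.8470 + 0.8100i
Iter 1: z = -0.8470 + 0.8100i, |z|^2 = 1.3735
Iter 2: z = -0.7857 + -0.5621i, |z|^2 = 0.9333
Iter 3: z = -0.5457 + 1.6933i, |z|^2 = 3.1652
Iter 4: z = -3.4166 + -1.0381i, |z|^2 = 12.7508
Escaped at iteration 4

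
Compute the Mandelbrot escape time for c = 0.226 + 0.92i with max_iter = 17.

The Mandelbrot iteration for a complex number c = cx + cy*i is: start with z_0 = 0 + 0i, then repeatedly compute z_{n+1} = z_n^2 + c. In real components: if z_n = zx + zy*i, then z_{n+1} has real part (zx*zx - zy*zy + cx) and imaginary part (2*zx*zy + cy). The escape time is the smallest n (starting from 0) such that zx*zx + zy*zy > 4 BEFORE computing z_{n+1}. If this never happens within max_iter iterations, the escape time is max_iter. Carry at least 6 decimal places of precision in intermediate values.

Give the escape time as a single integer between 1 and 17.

z_0 = 0 + 0i, c = 0.2260 + 0.9200i
Iter 1: z = 0.2260 + 0.9200i, |z|^2 = 0.8975
Iter 2: z = -0.5693 + 1.3358i, |z|^2 = 2.1086
Iter 3: z = -1.2343 + -0.6011i, |z|^2 = 1.8849
Iter 4: z = 1.3883 + 2.4038i, |z|^2 = 7.7057
Escaped at iteration 4

Answer: 4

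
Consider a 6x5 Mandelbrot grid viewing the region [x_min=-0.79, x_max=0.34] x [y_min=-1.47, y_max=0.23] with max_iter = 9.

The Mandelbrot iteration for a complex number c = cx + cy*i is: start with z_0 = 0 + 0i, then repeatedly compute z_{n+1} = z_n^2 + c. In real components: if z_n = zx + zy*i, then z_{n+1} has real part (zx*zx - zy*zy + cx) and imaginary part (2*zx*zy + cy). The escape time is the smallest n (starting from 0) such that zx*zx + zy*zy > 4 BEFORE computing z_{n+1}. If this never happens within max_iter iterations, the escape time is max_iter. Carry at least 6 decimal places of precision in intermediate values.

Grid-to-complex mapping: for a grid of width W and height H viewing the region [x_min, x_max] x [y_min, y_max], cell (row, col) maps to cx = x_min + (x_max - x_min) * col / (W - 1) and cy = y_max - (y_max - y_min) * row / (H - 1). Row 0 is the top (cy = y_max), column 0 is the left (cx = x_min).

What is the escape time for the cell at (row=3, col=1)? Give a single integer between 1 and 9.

Answer: 4

Derivation:
z_0 = 0 + 0i, c = -0.5640 + -1.0450i
Iter 1: z = -0.5640 + -1.0450i, |z|^2 = 1.4101
Iter 2: z = -1.3379 + 0.1338i, |z|^2 = 1.8079
Iter 3: z = 1.2082 + -1.4029i, |z|^2 = 3.4278
Iter 4: z = -1.0725 + -4.4349i, |z|^2 = 20.8188
Escaped at iteration 4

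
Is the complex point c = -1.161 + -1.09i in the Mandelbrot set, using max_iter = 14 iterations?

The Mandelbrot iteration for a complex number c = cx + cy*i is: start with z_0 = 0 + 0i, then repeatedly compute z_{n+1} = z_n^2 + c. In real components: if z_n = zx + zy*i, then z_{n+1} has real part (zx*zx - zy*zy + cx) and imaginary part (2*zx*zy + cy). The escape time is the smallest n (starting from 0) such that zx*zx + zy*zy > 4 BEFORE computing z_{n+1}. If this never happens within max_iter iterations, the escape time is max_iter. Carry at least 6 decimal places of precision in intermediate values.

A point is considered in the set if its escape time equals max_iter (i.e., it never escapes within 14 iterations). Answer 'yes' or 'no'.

z_0 = 0 + 0i, c = -1.1610 + -1.0900i
Iter 1: z = -1.1610 + -1.0900i, |z|^2 = 2.5360
Iter 2: z = -1.0012 + 1.4410i, |z|^2 = 3.0788
Iter 3: z = -2.2351 + -3.9754i, |z|^2 = 20.7990
Escaped at iteration 3

Answer: no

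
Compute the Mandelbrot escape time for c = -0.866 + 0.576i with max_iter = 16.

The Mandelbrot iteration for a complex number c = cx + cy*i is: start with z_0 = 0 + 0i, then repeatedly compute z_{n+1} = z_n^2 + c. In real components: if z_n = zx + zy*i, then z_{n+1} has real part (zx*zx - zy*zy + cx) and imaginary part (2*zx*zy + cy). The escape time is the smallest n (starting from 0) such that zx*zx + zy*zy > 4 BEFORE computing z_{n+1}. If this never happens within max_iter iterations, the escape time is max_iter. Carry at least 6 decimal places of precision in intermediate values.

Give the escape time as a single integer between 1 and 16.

z_0 = 0 + 0i, c = -0.8660 + 0.5760i
Iter 1: z = -0.8660 + 0.5760i, |z|^2 = 1.0817
Iter 2: z = -0.4478 + -0.4216i, |z|^2 = 0.3783
Iter 3: z = -0.8432 + 0.9536i, |z|^2 = 1.6204
Iter 4: z = -1.0644 + -1.0323i, |z|^2 = 2.1985
Iter 5: z = -0.7987 + 2.7734i, |z|^2 = 8.3297
Escaped at iteration 5

Answer: 5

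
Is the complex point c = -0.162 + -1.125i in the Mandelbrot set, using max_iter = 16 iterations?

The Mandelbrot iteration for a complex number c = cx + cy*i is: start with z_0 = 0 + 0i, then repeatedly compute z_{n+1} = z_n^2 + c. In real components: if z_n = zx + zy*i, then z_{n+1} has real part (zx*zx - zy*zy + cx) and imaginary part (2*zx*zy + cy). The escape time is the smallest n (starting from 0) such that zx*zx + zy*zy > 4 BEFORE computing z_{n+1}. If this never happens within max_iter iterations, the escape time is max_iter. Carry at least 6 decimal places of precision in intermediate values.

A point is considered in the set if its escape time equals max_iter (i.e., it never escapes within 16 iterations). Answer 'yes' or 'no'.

z_0 = 0 + 0i, c = -0.1620 + -1.1250i
Iter 1: z = -0.1620 + -1.1250i, |z|^2 = 1.2919
Iter 2: z = -1.4014 + -0.7605i, |z|^2 = 2.5422
Iter 3: z = 1.2235 + 1.0065i, |z|^2 = 2.5100
Iter 4: z = 0.3219 + 1.3379i, |z|^2 = 1.8937
Iter 5: z = -1.8484 + -0.2636i, |z|^2 = 3.4861
Iter 6: z = 3.1851 + -0.1507i, |z|^2 = 10.1677
Escaped at iteration 6

Answer: no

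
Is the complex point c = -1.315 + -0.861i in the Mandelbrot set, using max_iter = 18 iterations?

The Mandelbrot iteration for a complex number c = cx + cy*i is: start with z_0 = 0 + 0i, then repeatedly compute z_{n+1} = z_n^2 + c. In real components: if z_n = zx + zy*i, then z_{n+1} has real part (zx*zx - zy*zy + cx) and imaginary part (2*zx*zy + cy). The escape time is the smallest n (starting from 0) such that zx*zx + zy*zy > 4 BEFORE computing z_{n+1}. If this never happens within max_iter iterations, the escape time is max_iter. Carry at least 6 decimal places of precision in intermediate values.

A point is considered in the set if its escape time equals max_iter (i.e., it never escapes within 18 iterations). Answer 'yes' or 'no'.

z_0 = 0 + 0i, c = -1.3150 + -0.8610i
Iter 1: z = -1.3150 + -0.8610i, |z|^2 = 2.4705
Iter 2: z = -0.3271 + 1.4034i, |z|^2 = 2.0766
Iter 3: z = -3.1776 + -1.7791i, |z|^2 = 13.2625
Escaped at iteration 3

Answer: no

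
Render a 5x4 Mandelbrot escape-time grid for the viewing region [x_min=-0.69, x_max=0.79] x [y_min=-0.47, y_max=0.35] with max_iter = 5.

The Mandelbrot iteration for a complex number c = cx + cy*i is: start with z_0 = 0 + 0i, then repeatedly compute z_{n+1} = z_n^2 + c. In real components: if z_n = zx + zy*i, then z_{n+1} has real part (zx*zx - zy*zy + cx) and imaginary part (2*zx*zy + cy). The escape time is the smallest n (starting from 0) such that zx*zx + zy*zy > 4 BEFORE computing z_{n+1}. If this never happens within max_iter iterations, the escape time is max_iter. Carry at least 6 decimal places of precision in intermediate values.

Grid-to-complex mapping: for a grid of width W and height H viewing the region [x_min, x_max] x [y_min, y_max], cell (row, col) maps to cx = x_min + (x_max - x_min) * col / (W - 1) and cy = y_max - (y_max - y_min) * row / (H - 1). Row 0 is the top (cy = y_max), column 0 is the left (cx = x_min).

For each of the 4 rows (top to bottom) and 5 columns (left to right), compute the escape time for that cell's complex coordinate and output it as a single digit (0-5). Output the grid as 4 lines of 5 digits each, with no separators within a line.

Answer: 55553
55553
55553
55553

Derivation:
(row=0, col=0): c = -0.6900 + 0.3500i → escape time 5
(row=0, col=1): c = -0.3200 + 0.3500i → escape time 5
(row=0, col=2): c = 0.0500 + 0.3500i → escape time 5
(row=0, col=3): c = 0.4200 + 0.3500i → escape time 5
(row=0, col=4): c = 0.7900 + 0.3500i → escape time 3
(row=1, col=0): c = -0.6900 + 0.0767i → escape time 5
(row=1, col=1): c = -0.3200 + 0.0767i → escape time 5
(row=1, col=2): c = 0.0500 + 0.0767i → escape time 5
(row=1, col=3): c = 0.4200 + 0.0767i → escape time 5
(row=1, col=4): c = 0.7900 + 0.0767i → escape time 3
(row=2, col=0): c = -0.6900 + -0.1967i → escape time 5
(row=2, col=1): c = -0.3200 + -0.1967i → escape time 5
(row=2, col=2): c = 0.0500 + -0.1967i → escape time 5
(row=2, col=3): c = 0.4200 + -0.1967i → escape time 5
(row=2, col=4): c = 0.7900 + -0.1967i → escape time 3
(row=3, col=0): c = -0.6900 + -0.4700i → escape time 5
(row=3, col=1): c = -0.3200 + -0.4700i → escape time 5
(row=3, col=2): c = 0.0500 + -0.4700i → escape time 5
(row=3, col=3): c = 0.4200 + -0.4700i → escape time 5
(row=3, col=4): c = 0.7900 + -0.4700i → escape time 3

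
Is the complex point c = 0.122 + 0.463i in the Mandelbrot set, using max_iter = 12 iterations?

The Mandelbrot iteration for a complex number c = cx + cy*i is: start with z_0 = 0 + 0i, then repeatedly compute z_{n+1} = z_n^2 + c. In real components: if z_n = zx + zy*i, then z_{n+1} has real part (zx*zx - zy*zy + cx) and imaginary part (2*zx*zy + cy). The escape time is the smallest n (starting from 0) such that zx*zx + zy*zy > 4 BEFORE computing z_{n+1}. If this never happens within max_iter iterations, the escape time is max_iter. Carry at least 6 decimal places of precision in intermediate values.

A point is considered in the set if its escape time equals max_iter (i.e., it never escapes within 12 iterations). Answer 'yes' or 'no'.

Answer: yes

Derivation:
z_0 = 0 + 0i, c = 0.1220 + 0.4630i
Iter 1: z = 0.1220 + 0.4630i, |z|^2 = 0.2293
Iter 2: z = -0.0775 + 0.5760i, |z|^2 = 0.3377
Iter 3: z = -0.2037 + 0.3737i, |z|^2 = 0.1812
Iter 4: z = 0.0238 + 0.3107i, |z|^2 = 0.0971
Iter 5: z = 0.0260 + 0.4778i, |z|^2 = 0.2290
Iter 6: z = -0.1056 + 0.4879i, |z|^2 = 0.2492
Iter 7: z = -0.1049 + 0.3599i, |z|^2 = 0.1406
Iter 8: z = 0.0034 + 0.3875i, |z|^2 = 0.1502
Iter 9: z = -0.0282 + 0.4657i, |z|^2 = 0.2176
Iter 10: z = -0.0941 + 0.4368i, |z|^2 = 0.1996
Iter 11: z = -0.0599 + 0.3808i, |z|^2 = 0.1486
Did not escape in 12 iterations → in set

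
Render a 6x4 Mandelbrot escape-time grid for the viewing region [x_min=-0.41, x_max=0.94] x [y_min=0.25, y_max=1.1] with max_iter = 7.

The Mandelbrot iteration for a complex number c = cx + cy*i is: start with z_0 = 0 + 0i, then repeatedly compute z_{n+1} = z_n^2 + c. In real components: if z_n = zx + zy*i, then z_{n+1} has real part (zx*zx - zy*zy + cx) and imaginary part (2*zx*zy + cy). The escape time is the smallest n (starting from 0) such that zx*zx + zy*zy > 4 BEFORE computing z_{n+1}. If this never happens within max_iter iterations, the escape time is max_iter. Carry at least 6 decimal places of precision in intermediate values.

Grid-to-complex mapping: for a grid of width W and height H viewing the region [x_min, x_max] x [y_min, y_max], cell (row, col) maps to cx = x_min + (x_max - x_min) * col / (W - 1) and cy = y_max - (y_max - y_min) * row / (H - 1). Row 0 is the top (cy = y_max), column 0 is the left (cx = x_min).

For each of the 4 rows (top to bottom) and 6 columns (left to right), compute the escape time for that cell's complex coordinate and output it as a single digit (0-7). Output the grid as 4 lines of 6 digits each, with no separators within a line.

Answer: 474222
675432
777732
777733

Derivation:
(row=0, col=0): c = -0.4100 + 1.1000i → escape time 4
(row=0, col=1): c = -0.1400 + 1.1000i → escape time 7
(row=0, col=2): c = 0.1300 + 1.1000i → escape time 4
(row=0, col=3): c = 0.4000 + 1.1000i → escape time 2
(row=0, col=4): c = 0.6700 + 1.1000i → escape time 2
(row=0, col=5): c = 0.9400 + 1.1000i → escape time 2
(row=1, col=0): c = -0.4100 + 0.8167i → escape time 6
(row=1, col=1): c = -0.1400 + 0.8167i → escape time 7
(row=1, col=2): c = 0.1300 + 0.8167i → escape time 5
(row=1, col=3): c = 0.4000 + 0.8167i → escape time 4
(row=1, col=4): c = 0.6700 + 0.8167i → escape time 3
(row=1, col=5): c = 0.9400 + 0.8167i → escape time 2
(row=2, col=0): c = -0.4100 + 0.5333i → escape time 7
(row=2, col=1): c = -0.1400 + 0.5333i → escape time 7
(row=2, col=2): c = 0.1300 + 0.5333i → escape time 7
(row=2, col=3): c = 0.4000 + 0.5333i → escape time 7
(row=2, col=4): c = 0.6700 + 0.5333i → escape time 3
(row=2, col=5): c = 0.9400 + 0.5333i → escape time 2
(row=3, col=0): c = -0.4100 + 0.2500i → escape time 7
(row=3, col=1): c = -0.1400 + 0.2500i → escape time 7
(row=3, col=2): c = 0.1300 + 0.2500i → escape time 7
(row=3, col=3): c = 0.4000 + 0.2500i → escape time 7
(row=3, col=4): c = 0.6700 + 0.2500i → escape time 3
(row=3, col=5): c = 0.9400 + 0.2500i → escape time 3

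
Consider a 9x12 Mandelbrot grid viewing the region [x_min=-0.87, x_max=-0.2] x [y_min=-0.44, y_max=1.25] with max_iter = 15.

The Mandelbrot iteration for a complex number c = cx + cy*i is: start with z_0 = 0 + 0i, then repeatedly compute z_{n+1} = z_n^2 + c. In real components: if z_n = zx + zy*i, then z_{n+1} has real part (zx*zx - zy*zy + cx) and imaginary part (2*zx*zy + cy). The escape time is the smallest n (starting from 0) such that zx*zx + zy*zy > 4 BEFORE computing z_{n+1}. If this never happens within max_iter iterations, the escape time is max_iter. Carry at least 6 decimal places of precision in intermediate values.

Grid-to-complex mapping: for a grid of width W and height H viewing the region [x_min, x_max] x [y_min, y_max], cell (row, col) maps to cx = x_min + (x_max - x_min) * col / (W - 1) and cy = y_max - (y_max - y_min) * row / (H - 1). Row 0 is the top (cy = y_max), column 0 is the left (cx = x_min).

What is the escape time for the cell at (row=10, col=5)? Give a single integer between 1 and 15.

Answer: 15

Derivation:
z_0 = 0 + 0i, c = -0.4513 + -0.2864i
Iter 1: z = -0.4513 + -0.2864i, |z|^2 = 0.2856
Iter 2: z = -0.3296 + -0.0279i, |z|^2 = 0.1094
Iter 3: z = -0.3434 + -0.2680i, |z|^2 = 0.1897
Iter 4: z = -0.4051 + -0.1023i, |z|^2 = 0.1746
Iter 5: z = -0.2976 + -0.2034i, |z|^2 = 0.1299
Iter 6: z = -0.4041 + -0.1653i, |z|^2 = 0.1906
Iter 7: z = -0.3153 + -0.1528i, |z|^2 = 0.1228
Iter 8: z = -0.3752 + -0.1900i, |z|^2 = 0.1769
Iter 9: z = -0.3466 + -0.1438i, |z|^2 = 0.1408
Iter 10: z = -0.3518 + -0.1867i, |z|^2 = 0.1586
Iter 11: z = -0.3623 + -0.1550i, |z|^2 = 0.1553
Iter 12: z = -0.3440 + -0.1740i, |z|^2 = 0.1486
Iter 13: z = -0.3632 + -0.1666i, |z|^2 = 0.1597
Iter 14: z = -0.3471 + -0.1653i, |z|^2 = 0.1478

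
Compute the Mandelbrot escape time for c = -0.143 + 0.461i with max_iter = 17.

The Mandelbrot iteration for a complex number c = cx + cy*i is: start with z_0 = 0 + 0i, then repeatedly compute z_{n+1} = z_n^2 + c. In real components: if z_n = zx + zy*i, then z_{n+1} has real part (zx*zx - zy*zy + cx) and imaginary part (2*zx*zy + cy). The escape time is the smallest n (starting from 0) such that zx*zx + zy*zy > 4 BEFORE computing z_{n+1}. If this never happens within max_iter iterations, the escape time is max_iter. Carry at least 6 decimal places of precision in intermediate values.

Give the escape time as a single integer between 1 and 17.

z_0 = 0 + 0i, c = -0.1430 + 0.4610i
Iter 1: z = -0.1430 + 0.4610i, |z|^2 = 0.2330
Iter 2: z = -0.3351 + 0.3292i, |z|^2 = 0.2206
Iter 3: z = -0.1391 + 0.2404i, |z|^2 = 0.0771
Iter 4: z = -0.1815 + 0.3941i, |z|^2 = 0.1883
Iter 5: z = -0.2654 + 0.3180i, |z|^2 = 0.1715
Iter 6: z = -0.1737 + 0.2922i, |z|^2 = 0.1155
Iter 7: z = -0.1982 + 0.3595i, |z|^2 = 0.1685
Iter 8: z = -0.2329 + 0.3185i, |z|^2 = 0.1557
Iter 9: z = -0.1902 + 0.3126i, |z|^2 = 0.1339
Iter 10: z = -0.2046 + 0.3421i, |z|^2 = 0.1589
Iter 11: z = -0.2182 + 0.3210i, |z|^2 = 0.1507
Iter 12: z = -0.1985 + 0.3209i, |z|^2 = 0.1424
Iter 13: z = -0.2066 + 0.3336i, |z|^2 = 0.1540
Iter 14: z = -0.2116 + 0.3231i, |z|^2 = 0.1492
Iter 15: z = -0.2026 + 0.3242i, |z|^2 = 0.1462
Iter 16: z = -0.2071 + 0.3296i, |z|^2 = 0.1515

Answer: 17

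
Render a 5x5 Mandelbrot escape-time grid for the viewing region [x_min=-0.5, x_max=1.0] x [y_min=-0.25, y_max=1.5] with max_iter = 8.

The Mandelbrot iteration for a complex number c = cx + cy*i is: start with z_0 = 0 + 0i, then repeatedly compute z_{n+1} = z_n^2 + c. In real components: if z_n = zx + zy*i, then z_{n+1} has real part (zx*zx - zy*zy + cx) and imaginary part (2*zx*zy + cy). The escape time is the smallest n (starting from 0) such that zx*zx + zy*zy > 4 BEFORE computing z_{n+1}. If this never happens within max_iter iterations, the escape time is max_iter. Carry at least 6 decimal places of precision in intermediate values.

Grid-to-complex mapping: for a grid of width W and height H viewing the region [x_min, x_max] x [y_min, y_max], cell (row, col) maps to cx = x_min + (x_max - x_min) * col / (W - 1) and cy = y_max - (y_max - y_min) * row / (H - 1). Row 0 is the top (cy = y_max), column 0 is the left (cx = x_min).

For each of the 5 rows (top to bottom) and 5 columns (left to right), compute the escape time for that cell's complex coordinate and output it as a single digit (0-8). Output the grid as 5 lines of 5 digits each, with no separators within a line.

Answer: 22222
47322
88832
88842
88842

Derivation:
(row=0, col=0): c = -0.5000 + 1.5000i → escape time 2
(row=0, col=1): c = -0.1250 + 1.5000i → escape time 2
(row=0, col=2): c = 0.2500 + 1.5000i → escape time 2
(row=0, col=3): c = 0.6250 + 1.5000i → escape time 2
(row=0, col=4): c = 1.0000 + 1.5000i → escape time 2
(row=1, col=0): c = -0.5000 + 1.0625i → escape time 4
(row=1, col=1): c = -0.1250 + 1.0625i → escape time 7
(row=1, col=2): c = 0.2500 + 1.0625i → escape time 3
(row=1, col=3): c = 0.6250 + 1.0625i → escape time 2
(row=1, col=4): c = 1.0000 + 1.0625i → escape time 2
(row=2, col=0): c = -0.5000 + 0.6250i → escape time 8
(row=2, col=1): c = -0.1250 + 0.6250i → escape time 8
(row=2, col=2): c = 0.2500 + 0.6250i → escape time 8
(row=2, col=3): c = 0.6250 + 0.6250i → escape time 3
(row=2, col=4): c = 1.0000 + 0.6250i → escape time 2
(row=3, col=0): c = -0.5000 + 0.1875i → escape time 8
(row=3, col=1): c = -0.1250 + 0.1875i → escape time 8
(row=3, col=2): c = 0.2500 + 0.1875i → escape time 8
(row=3, col=3): c = 0.6250 + 0.1875i → escape time 4
(row=3, col=4): c = 1.0000 + 0.1875i → escape time 2
(row=4, col=0): c = -0.5000 + -0.2500i → escape time 8
(row=4, col=1): c = -0.1250 + -0.2500i → escape time 8
(row=4, col=2): c = 0.2500 + -0.2500i → escape time 8
(row=4, col=3): c = 0.6250 + -0.2500i → escape time 4
(row=4, col=4): c = 1.0000 + -0.2500i → escape time 2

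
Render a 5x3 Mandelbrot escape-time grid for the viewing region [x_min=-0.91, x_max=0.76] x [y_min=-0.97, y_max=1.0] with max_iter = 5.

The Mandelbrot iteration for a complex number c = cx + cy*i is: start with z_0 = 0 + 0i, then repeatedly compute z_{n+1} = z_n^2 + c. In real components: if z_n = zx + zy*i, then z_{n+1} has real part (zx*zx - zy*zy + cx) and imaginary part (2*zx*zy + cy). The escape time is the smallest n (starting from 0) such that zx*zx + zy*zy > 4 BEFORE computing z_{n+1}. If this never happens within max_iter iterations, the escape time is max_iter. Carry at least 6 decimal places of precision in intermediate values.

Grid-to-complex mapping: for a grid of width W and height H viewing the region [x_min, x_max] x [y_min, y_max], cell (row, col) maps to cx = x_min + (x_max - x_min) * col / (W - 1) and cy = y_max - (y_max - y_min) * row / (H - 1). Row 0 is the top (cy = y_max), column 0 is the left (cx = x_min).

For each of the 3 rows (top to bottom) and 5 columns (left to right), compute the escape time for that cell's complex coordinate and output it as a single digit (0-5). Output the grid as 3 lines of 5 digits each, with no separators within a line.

Answer: 34532
55553
34532

Derivation:
(row=0, col=0): c = -0.9100 + 1.0000i → escape time 3
(row=0, col=1): c = -0.4925 + 1.0000i → escape time 4
(row=0, col=2): c = -0.0750 + 1.0000i → escape time 5
(row=0, col=3): c = 0.3425 + 1.0000i → escape time 3
(row=0, col=4): c = 0.7600 + 1.0000i → escape time 2
(row=1, col=0): c = -0.9100 + 0.0150i → escape time 5
(row=1, col=1): c = -0.4925 + 0.0150i → escape time 5
(row=1, col=2): c = -0.0750 + 0.0150i → escape time 5
(row=1, col=3): c = 0.3425 + 0.0150i → escape time 5
(row=1, col=4): c = 0.7600 + 0.0150i → escape time 3
(row=2, col=0): c = -0.9100 + -0.9700i → escape time 3
(row=2, col=1): c = -0.4925 + -0.9700i → escape time 4
(row=2, col=2): c = -0.0750 + -0.9700i → escape time 5
(row=2, col=3): c = 0.3425 + -0.9700i → escape time 3
(row=2, col=4): c = 0.7600 + -0.9700i → escape time 2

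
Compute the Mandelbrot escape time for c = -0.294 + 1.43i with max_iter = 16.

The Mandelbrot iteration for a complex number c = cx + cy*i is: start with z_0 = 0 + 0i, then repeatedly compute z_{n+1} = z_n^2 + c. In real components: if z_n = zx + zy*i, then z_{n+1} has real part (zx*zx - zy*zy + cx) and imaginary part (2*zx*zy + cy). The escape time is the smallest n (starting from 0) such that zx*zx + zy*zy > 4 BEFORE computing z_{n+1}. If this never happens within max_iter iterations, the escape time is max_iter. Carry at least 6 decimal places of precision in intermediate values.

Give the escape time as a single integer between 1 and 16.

Answer: 2

Derivation:
z_0 = 0 + 0i, c = -0.2940 + 1.4300i
Iter 1: z = -0.2940 + 1.4300i, |z|^2 = 2.1313
Iter 2: z = -2.2525 + 0.5892i, |z|^2 = 5.4207
Escaped at iteration 2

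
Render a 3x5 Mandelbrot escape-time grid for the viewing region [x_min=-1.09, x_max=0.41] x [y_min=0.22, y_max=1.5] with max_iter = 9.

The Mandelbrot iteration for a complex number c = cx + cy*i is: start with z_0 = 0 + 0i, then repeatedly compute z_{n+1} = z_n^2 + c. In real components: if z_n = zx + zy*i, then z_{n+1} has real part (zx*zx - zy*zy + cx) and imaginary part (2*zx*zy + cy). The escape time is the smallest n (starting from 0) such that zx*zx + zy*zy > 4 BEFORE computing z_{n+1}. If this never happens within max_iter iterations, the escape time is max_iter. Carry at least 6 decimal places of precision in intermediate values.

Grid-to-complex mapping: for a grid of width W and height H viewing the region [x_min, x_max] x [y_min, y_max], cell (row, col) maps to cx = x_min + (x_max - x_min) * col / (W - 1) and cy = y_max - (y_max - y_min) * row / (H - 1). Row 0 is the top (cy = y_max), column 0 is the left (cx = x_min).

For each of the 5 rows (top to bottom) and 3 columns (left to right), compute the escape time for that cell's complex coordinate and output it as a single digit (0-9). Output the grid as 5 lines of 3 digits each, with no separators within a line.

(row=0, col=0): c = -1.0900 + 1.5000i → escape time 2
(row=0, col=1): c = -0.3400 + 1.5000i → escape time 2
(row=0, col=2): c = 0.4100 + 1.5000i → escape time 2
(row=1, col=0): c = -1.0900 + 1.1800i → escape time 3
(row=1, col=1): c = -0.3400 + 1.1800i → escape time 3
(row=1, col=2): c = 0.4100 + 1.1800i → escape time 2
(row=2, col=0): c = -1.0900 + 0.8600i → escape time 3
(row=2, col=1): c = -0.3400 + 0.8600i → escape time 6
(row=2, col=2): c = 0.4100 + 0.8600i → escape time 3
(row=3, col=0): c = -1.0900 + 0.5400i → escape time 5
(row=3, col=1): c = -0.3400 + 0.5400i → escape time 9
(row=3, col=2): c = 0.4100 + 0.5400i → escape time 7
(row=4, col=0): c = -1.0900 + 0.2200i → escape time 9
(row=4, col=1): c = -0.3400 + 0.2200i → escape time 9
(row=4, col=2): c = 0.4100 + 0.2200i → escape time 9

Answer: 222
332
363
597
999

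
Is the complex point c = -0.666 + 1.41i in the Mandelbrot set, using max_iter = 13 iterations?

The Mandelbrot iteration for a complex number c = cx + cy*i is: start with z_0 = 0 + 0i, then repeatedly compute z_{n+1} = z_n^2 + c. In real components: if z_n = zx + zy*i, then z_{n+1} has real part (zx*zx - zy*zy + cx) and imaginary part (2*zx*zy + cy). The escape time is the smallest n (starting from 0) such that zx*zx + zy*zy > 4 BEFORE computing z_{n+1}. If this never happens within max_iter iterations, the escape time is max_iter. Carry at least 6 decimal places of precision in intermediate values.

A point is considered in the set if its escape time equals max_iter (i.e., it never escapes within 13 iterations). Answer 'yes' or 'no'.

Answer: no

Derivation:
z_0 = 0 + 0i, c = -0.6660 + 1.4100i
Iter 1: z = -0.6660 + 1.4100i, |z|^2 = 2.4317
Iter 2: z = -2.2105 + -0.4681i, |z|^2 = 5.1056
Escaped at iteration 2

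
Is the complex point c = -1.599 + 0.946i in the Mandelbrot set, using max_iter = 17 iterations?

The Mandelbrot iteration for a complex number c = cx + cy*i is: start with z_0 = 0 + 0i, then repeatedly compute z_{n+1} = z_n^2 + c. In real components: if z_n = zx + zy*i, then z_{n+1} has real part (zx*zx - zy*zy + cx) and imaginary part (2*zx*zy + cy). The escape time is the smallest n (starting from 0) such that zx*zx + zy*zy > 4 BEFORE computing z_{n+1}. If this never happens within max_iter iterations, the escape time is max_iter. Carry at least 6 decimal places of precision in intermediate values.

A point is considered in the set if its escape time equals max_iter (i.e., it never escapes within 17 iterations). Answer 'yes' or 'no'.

Answer: no

Derivation:
z_0 = 0 + 0i, c = -1.5990 + 0.9460i
Iter 1: z = -1.5990 + 0.9460i, |z|^2 = 3.4517
Iter 2: z = 0.0629 + -2.0793i, |z|^2 = 4.3275
Escaped at iteration 2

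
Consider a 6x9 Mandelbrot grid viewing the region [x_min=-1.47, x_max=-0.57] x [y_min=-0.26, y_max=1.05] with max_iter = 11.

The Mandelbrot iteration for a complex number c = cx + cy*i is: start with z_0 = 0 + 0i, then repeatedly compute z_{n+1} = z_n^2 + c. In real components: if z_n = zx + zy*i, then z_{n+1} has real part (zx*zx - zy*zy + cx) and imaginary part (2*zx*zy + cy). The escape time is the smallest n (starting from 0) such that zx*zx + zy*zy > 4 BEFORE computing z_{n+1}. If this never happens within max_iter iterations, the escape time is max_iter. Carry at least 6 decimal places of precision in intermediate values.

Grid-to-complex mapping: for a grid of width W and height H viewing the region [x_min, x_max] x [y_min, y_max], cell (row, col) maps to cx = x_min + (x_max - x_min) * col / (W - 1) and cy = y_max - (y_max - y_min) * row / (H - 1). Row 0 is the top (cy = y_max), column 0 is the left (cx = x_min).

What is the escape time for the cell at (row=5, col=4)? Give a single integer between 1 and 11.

z_0 = 0 + 0i, c = -0.7500 + 0.2312i
Iter 1: z = -0.7500 + 0.2312i, |z|^2 = 0.6160
Iter 2: z = -0.2410 + -0.1156i, |z|^2 = 0.0714
Iter 3: z = -0.7053 + 0.2870i, |z|^2 = 0.5798
Iter 4: z = -0.3349 + -0.1736i, |z|^2 = 0.1423
Iter 5: z = -0.6680 + 0.3475i, |z|^2 = 0.5669
Iter 6: z = -0.4246 + -0.2330i, |z|^2 = 0.2346
Iter 7: z = -0.6240 + 0.4291i, |z|^2 = 0.5735
Iter 8: z = -0.5447 + -0.3043i, |z|^2 = 0.3893
Iter 9: z = -0.5458 + 0.5627i, |z|^2 = 0.6146
Iter 10: z = -0.7687 + -0.3831i, |z|^2 = 0.7377

Answer: 11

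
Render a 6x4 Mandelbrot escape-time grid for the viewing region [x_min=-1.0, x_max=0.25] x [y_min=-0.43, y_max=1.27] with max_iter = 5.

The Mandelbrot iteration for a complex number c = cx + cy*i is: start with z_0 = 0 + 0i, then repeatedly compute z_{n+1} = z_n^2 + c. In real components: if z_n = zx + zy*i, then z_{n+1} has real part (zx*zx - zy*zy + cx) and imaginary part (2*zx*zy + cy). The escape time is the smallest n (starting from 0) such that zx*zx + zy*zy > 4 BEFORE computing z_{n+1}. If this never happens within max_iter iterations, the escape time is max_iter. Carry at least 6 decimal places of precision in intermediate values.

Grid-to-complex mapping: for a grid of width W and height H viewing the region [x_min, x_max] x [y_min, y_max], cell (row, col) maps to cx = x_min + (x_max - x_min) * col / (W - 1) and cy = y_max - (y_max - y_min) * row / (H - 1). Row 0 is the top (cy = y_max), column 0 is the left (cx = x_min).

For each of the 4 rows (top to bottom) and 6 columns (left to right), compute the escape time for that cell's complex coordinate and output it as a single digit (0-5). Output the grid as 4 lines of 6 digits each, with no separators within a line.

(row=0, col=0): c = -1.0000 + 1.2700i → escape time 2
(row=0, col=1): c = -0.7500 + 1.2700i → escape time 3
(row=0, col=2): c = -0.5000 + 1.2700i → escape time 3
(row=0, col=3): c = -0.2500 + 1.2700i → escape time 3
(row=0, col=4): c = 0.0000 + 1.2700i → escape time 2
(row=0, col=5): c = 0.2500 + 1.2700i → escape time 2
(row=1, col=0): c = -1.0000 + 0.7033i → escape time 4
(row=1, col=1): c = -0.7500 + 0.7033i → escape time 4
(row=1, col=2): c = -0.5000 + 0.7033i → escape time 5
(row=1, col=3): c = -0.2500 + 0.7033i → escape time 5
(row=1, col=4): c = 0.0000 + 0.7033i → escape time 5
(row=1, col=5): c = 0.2500 + 0.7033i → escape time 5
(row=2, col=0): c = -1.0000 + 0.1367i → escape time 5
(row=2, col=1): c = -0.7500 + 0.1367i → escape time 5
(row=2, col=2): c = -0.5000 + 0.1367i → escape time 5
(row=2, col=3): c = -0.2500 + 0.1367i → escape time 5
(row=2, col=4): c = 0.0000 + 0.1367i → escape time 5
(row=2, col=5): c = 0.2500 + 0.1367i → escape time 5
(row=3, col=0): c = -1.0000 + -0.4300i → escape time 5
(row=3, col=1): c = -0.7500 + -0.4300i → escape time 5
(row=3, col=2): c = -0.5000 + -0.4300i → escape time 5
(row=3, col=3): c = -0.2500 + -0.4300i → escape time 5
(row=3, col=4): c = 0.0000 + -0.4300i → escape time 5
(row=3, col=5): c = 0.2500 + -0.4300i → escape time 5

Answer: 233322
445555
555555
555555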